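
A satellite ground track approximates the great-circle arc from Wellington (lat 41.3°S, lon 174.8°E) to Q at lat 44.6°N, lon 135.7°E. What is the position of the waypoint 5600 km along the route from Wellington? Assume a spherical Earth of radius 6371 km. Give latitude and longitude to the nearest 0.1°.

Write both endpoints as unit vectors p₁, p₂ with components (cos φ cos λ, cos φ sin λ, sin φ).
The central angle between the endpoints is δ = arccos(p₁·p₂) ≈ 1.619 rad (92.8°). The total great-circle distance is δ·R ≈ 1.619 × 6371 ≈ 10315 km, so the target fraction is f = 5600/10315 ≈ 0.543.
Interpolate at f ≈ 0.543 with slerp weights a = sin((1−f)δ)/sin δ ≈ 0.675, b = sin(fδ)/sin δ ≈ 0.771.
p = a·p₁ + b·p₂ ≈ (-0.898, 0.429, 0.096); φ = arcsin(p_z) ≈ 5.49°, λ = atan2(p_y, p_x) ≈ 154.45°.

≈ lat 5.5°N, lon 154.4°E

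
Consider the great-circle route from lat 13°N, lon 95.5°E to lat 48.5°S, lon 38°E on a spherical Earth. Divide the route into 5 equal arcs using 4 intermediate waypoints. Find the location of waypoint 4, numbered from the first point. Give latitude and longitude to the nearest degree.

From cos δ = sin φ₁ sin φ₂ + cos φ₁ cos φ₂ cos Δλ, the central angle is δ ≈ 1.391 rad (79.7°).
Interpolate at f = 4/5 with slerp weights a = sin((1−f)δ)/sin δ ≈ 0.279, b = sin(fδ)/sin δ ≈ 0.912.
p = a·p₁ + b·p₂ ≈ (0.450, 0.643, -0.620); φ = arcsin(p_z) ≈ -38.32°, λ = atan2(p_y, p_x) ≈ 55.00°.

≈ lat 38°S, lon 55°E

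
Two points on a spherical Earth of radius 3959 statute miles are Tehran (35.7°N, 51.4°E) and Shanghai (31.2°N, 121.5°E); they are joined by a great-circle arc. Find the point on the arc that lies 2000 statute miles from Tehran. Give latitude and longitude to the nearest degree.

≈ (39°N, 88°E)

Convert each endpoint to a unit vector on the sphere (x = cos φ cos λ, y = cos φ sin λ, z = sin φ).
The central angle between the endpoints is δ = arccos(p₁·p₂) ≈ 1.002 rad (57.4°). The total great-circle distance is δ·R ≈ 1.002 × 3959 ≈ 3966 mi, so the target fraction is f = 2000/3966 ≈ 0.504.
Interpolate at f ≈ 0.504 with slerp weights a = sin((1−f)δ)/sin δ ≈ 0.566, b = sin(fδ)/sin δ ≈ 0.574.
p = a·p₁ + b·p₂ ≈ (0.030, 0.778, 0.628); φ = arcsin(p_z) ≈ 38.88°, λ = atan2(p_y, p_x) ≈ 87.80°.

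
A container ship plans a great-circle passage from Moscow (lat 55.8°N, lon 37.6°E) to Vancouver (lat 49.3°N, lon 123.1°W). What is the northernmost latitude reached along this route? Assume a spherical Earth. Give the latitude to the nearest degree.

≈ 83°N

The great circle lies in the plane with unit normal n̂ = (p₁ × p₂)/|p₁ × p₂|.
Here n̂_z ≈ -0.126; the vertex latitude is φ_max = arccos|n̂_z| ≈ 82.7°.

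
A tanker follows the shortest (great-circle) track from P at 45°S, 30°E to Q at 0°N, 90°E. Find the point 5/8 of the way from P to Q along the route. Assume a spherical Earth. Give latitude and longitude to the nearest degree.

≈ 19°S, 72°E

Write both endpoints as unit vectors p₁, p₂ with components (cos φ cos λ, cos φ sin λ, sin φ).
The central angle between the endpoints is δ = arccos(p₁·p₂) ≈ 1.209 rad (69.3°).
Interpolate at f = 5/8 with slerp weights a = sin((1−f)δ)/sin δ ≈ 0.468, b = sin(fδ)/sin δ ≈ 0.733.
p = a·p₁ + b·p₂ ≈ (0.287, 0.899, -0.331); φ = arcsin(p_z) ≈ -19.34°, λ = atan2(p_y, p_x) ≈ 72.30°.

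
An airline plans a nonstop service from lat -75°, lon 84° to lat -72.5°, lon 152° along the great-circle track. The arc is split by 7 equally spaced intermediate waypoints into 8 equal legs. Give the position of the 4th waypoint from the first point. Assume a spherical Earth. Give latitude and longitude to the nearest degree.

≈ lat -76°, lon 121°

Write both endpoints as unit vectors p₁, p₂ with components (cos φ cos λ, cos φ sin λ, sin φ).
The central angle between the endpoints is δ = arccos(p₁·p₂) ≈ 0.316 rad (18.1°).
Interpolate at f = 4/8 with slerp weights a = sin((1−f)δ)/sin δ ≈ 0.506, b = sin(fδ)/sin δ ≈ 0.506.
p = a·p₁ + b·p₂ ≈ (-0.121, 0.202, -0.972); φ = arcsin(p_z) ≈ -76.40°, λ = atan2(p_y, p_x) ≈ 120.89°.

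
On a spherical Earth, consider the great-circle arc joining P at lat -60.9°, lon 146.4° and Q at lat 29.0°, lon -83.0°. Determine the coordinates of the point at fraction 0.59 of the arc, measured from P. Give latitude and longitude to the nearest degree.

≈ lat -20°, lon -110°

Convert each endpoint to a unit vector on the sphere (x = cos φ cos λ, y = cos φ sin λ, z = sin φ).
The central angle between the endpoints is δ = arccos(p₁·p₂) ≈ 2.347 rad (134.5°).
Interpolate at f = 0.59 with slerp weights a = sin((1−f)δ)/sin δ ≈ 1.150, b = sin(fδ)/sin δ ≈ 1.377.
p = a·p₁ + b·p₂ ≈ (-0.319, -0.886, -0.337); φ = arcsin(p_z) ≈ -19.69°, λ = atan2(p_y, p_x) ≈ -109.80°.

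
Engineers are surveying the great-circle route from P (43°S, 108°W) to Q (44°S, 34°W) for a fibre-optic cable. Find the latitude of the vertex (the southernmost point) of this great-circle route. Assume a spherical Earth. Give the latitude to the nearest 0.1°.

The great circle lies in the plane with unit normal n̂ = (p₁ × p₂)/|p₁ × p₂|.
Here n̂_z ≈ +0.644; the vertex latitude is φ_max = arccos|n̂_z| ≈ 49.9°.
Check via Clairaut: cos φ_max = |cos φ₁| · sin C = cos(43.0°)·sin(118.3°) ≈ 0.644, again giving ≈ 49.9°.

≈ 49.9°S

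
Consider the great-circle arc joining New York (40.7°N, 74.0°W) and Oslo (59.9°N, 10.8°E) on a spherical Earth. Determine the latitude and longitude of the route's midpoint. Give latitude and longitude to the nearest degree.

Write both endpoints as unit vectors p₁, p₂ with components (cos φ cos λ, cos φ sin λ, sin φ).
The central angle between the endpoints is δ = arccos(p₁·p₂) ≈ 0.929 rad (53.2°).
Interpolate at f = 1/2 with slerp weights a = sin((1−f)δ)/sin δ ≈ 0.559, b = sin(fδ)/sin δ ≈ 0.559.
p = a·p₁ + b·p₂ ≈ (0.392, -0.355, 0.849); φ = arcsin(p_z) ≈ 58.05°, λ = atan2(p_y, p_x) ≈ -42.14°.

≈ 58°N, 42°W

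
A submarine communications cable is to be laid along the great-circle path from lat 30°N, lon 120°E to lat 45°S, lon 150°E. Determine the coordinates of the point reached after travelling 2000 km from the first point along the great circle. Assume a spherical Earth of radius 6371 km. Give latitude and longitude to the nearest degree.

≈ lat 13°N, lon 127°E

Write both endpoints as unit vectors p₁, p₂ with components (cos φ cos λ, cos φ sin λ, sin φ).
The central angle between the endpoints is δ = arccos(p₁·p₂) ≈ 1.393 rad (79.8°). The total great-circle distance is δ·R ≈ 1.393 × 6371 ≈ 8875 km, so the target fraction is f = 2000/8875 ≈ 0.225.
Interpolate at f ≈ 0.225 with slerp weights a = sin((1−f)δ)/sin δ ≈ 0.896, b = sin(fδ)/sin δ ≈ 0.314.
p = a·p₁ + b·p₂ ≈ (-0.580, 0.783, 0.226); φ = arcsin(p_z) ≈ 13.06°, λ = atan2(p_y, p_x) ≈ 126.54°.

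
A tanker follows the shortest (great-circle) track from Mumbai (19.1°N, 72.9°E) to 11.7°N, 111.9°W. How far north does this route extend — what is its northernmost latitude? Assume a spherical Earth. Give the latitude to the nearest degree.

The great circle lies in the plane with unit normal n̂ = (p₁ × p₂)/|p₁ × p₂|.
Here n̂_z ≈ +0.150; the vertex latitude is φ_max = arccos|n̂_z| ≈ 81.4°.
Check via Clairaut: cos φ_max = |cos φ₁| · sin C = cos(19.1°)·sin(9.1°) ≈ 0.150, again giving ≈ 81.4°.

≈ 81°N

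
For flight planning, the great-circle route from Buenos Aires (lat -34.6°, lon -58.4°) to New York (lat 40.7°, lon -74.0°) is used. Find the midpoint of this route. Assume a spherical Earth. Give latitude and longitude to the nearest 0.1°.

≈ lat 3.1°, lon -65.9°

Write both endpoints as unit vectors p₁, p₂ with components (cos φ cos λ, cos φ sin λ, sin φ).
The central angle between the endpoints is δ = arccos(p₁·p₂) ≈ 1.338 rad (76.7°).
Interpolate at f = 1/2 with slerp weights a = sin((1−f)δ)/sin δ ≈ 0.637, b = sin(fδ)/sin δ ≈ 0.637.
p = a·p₁ + b·p₂ ≈ (0.408, -0.911, 0.054); φ = arcsin(p_z) ≈ 3.08°, λ = atan2(p_y, p_x) ≈ -65.88°.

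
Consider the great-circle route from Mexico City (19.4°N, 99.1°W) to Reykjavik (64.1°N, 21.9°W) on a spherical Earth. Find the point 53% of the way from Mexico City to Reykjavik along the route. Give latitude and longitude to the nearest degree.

Convert each endpoint to a unit vector on the sphere (x = cos φ cos λ, y = cos φ sin λ, z = sin φ).
The central angle between the endpoints is δ = arccos(p₁·p₂) ≈ 1.170 rad (67.0°).
Interpolate at f = 0.53 with slerp weights a = sin((1−f)δ)/sin δ ≈ 0.568, b = sin(fδ)/sin δ ≈ 0.631.
p = a·p₁ + b·p₂ ≈ (0.171, -0.631, 0.756); φ = arcsin(p_z) ≈ 49.14°, λ = atan2(p_y, p_x) ≈ -74.84°.

≈ 49°N, 75°W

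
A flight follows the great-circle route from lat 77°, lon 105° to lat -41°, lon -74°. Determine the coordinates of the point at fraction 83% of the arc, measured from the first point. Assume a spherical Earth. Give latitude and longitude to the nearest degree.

From cos δ = sin φ₁ sin φ₂ + cos φ₁ cos φ₂ cos Δλ, the central angle is δ ≈ 2.513 rad (144.0°).
Interpolate at f = 0.83 with slerp weights a = sin((1−f)δ)/sin δ ≈ 0.705, b = sin(fδ)/sin δ ≈ 1.480.
p = a·p₁ + b·p₂ ≈ (0.267, -0.921, -0.284); φ = arcsin(p_z) ≈ -16.52°, λ = atan2(p_y, p_x) ≈ -73.83°.

≈ lat -17°, lon -74°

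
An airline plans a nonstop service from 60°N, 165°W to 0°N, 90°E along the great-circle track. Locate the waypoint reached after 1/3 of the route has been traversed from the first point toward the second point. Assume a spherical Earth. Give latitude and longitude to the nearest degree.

≈ 52°N, 136°E

From cos δ = sin φ₁ sin φ₂ + cos φ₁ cos φ₂ cos Δλ, the central angle is δ ≈ 1.701 rad (97.4°).
Interpolate at f = 1/3 with slerp weights a = sin((1−f)δ)/sin δ ≈ 0.914, b = sin(fδ)/sin δ ≈ 0.542.
p = a·p₁ + b·p₂ ≈ (-0.441, 0.423, 0.791); φ = arcsin(p_z) ≈ 52.30°, λ = atan2(p_y, p_x) ≈ 136.19°.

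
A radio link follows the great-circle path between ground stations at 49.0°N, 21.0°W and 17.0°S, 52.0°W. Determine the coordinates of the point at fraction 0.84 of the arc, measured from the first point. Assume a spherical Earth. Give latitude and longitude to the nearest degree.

From cos δ = sin φ₁ sin φ₂ + cos φ₁ cos φ₂ cos Δλ, the central angle is δ ≈ 1.248 rad (71.5°).
Interpolate at f = 0.84 with slerp weights a = sin((1−f)δ)/sin δ ≈ 0.209, b = sin(fδ)/sin δ ≈ 0.914.
p = a·p₁ + b·p₂ ≈ (0.666, -0.738, -0.109); φ = arcsin(p_z) ≈ -6.28°, λ = atan2(p_y, p_x) ≈ -47.92°.

≈ 6°S, 48°W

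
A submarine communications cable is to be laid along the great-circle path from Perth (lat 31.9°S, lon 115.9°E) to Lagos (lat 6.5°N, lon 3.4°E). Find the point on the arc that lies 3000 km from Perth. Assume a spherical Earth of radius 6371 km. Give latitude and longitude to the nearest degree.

≈ lat 31°S, lon 84°E

Convert each endpoint to a unit vector on the sphere (x = cos φ cos λ, y = cos φ sin λ, z = sin φ).
The central angle between the endpoints is δ = arccos(p₁·p₂) ≈ 1.963 rad (112.5°). The total great-circle distance is δ·R ≈ 1.963 × 6371 ≈ 12509 km, so the target fraction is f = 3000/12509 ≈ 0.240.
Interpolate at f ≈ 0.240 with slerp weights a = sin((1−f)δ)/sin δ ≈ 1.079, b = sin(fδ)/sin δ ≈ 0.491.
p = a·p₁ + b·p₂ ≈ (0.087, 0.853, -0.515); φ = arcsin(p_z) ≈ -30.97°, λ = atan2(p_y, p_x) ≈ 84.18°.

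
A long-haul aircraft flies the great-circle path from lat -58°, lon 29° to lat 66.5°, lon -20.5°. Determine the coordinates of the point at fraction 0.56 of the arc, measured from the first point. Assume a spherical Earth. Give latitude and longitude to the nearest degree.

≈ lat 12°, lon 6°

The haversine formula gives a central angle δ ≈ 2.266 rad (129.8°) between the endpoints.
Interpolate at f = 0.56 with slerp weights a = sin((1−f)δ)/sin δ ≈ 1.094, b = sin(fδ)/sin δ ≈ 1.243.
p = a·p₁ + b·p₂ ≈ (0.971, 0.107, 0.213); φ = arcsin(p_z) ≈ 12.28°, λ = atan2(p_y, p_x) ≈ 6.31°.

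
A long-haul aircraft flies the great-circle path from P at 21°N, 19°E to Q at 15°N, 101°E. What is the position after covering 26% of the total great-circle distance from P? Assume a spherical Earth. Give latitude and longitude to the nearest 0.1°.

Write both endpoints as unit vectors p₁, p₂ with components (cos φ cos λ, cos φ sin λ, sin φ).
The central angle between the endpoints is δ = arccos(p₁·p₂) ≈ 1.351 rad (77.4°).
Interpolate at f = 0.26 with slerp weights a = sin((1−f)δ)/sin δ ≈ 0.862, b = sin(fδ)/sin δ ≈ 0.353.
p = a·p₁ + b·p₂ ≈ (0.696, 0.596, 0.400); φ = arcsin(p_z) ≈ 23.59°, λ = atan2(p_y, p_x) ≈ 40.59°.

≈ 23.6°N, 40.6°E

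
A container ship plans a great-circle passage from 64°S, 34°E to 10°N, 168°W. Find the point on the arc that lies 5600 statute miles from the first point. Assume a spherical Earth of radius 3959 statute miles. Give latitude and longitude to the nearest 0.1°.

≈ 31.9°S, 177.1°W

Convert each endpoint to a unit vector on the sphere (x = cos φ cos λ, y = cos φ sin λ, z = sin φ).
The central angle between the endpoints is δ = arccos(p₁·p₂) ≈ 2.161 rad (123.8°). The total great-circle distance is δ·R ≈ 2.161 × 3959 ≈ 8555 mi, so the target fraction is f = 5600/8555 ≈ 0.655.
Interpolate at f ≈ 0.655 with slerp weights a = sin((1−f)δ)/sin δ ≈ 0.817, b = sin(fδ)/sin δ ≈ 1.189.
p = a·p₁ + b·p₂ ≈ (-0.848, -0.043, -0.528); φ = arcsin(p_z) ≈ -31.86°, λ = atan2(p_y, p_x) ≈ -177.09°.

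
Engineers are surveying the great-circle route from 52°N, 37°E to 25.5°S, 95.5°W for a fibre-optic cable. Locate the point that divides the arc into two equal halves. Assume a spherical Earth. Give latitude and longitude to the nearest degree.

≈ 28°N, 52°W

Convert each endpoint to a unit vector on the sphere (x = cos φ cos λ, y = cos φ sin λ, z = sin φ).
The central angle between the endpoints is δ = arccos(p₁·p₂) ≈ 2.367 rad (135.6°).
Interpolate at f = 1/2 with slerp weights a = sin((1−f)δ)/sin δ ≈ 1.324, b = sin(fδ)/sin δ ≈ 1.324.
p = a·p₁ + b·p₂ ≈ (0.536, -0.699, 0.473); φ = arcsin(p_z) ≈ 28.24°, λ = atan2(p_y, p_x) ≈ -52.49°.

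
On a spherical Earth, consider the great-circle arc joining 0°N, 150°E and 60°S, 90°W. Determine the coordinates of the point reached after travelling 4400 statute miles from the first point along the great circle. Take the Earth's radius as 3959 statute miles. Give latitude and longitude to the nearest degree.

Write both endpoints as unit vectors p₁, p₂ with components (cos φ cos λ, cos φ sin λ, sin φ).
The central angle between the endpoints is δ = arccos(p₁·p₂) ≈ 1.823 rad (104.5°). The total great-circle distance is δ·R ≈ 1.823 × 3959 ≈ 7219 mi, so the target fraction is f = 4400/7219 ≈ 0.609.
Interpolate at f ≈ 0.609 with slerp weights a = sin((1−f)δ)/sin δ ≈ 0.675, b = sin(fδ)/sin δ ≈ 0.926.
p = a·p₁ + b·p₂ ≈ (-0.584, -0.125, -0.802); φ = arcsin(p_z) ≈ -53.29°, λ = atan2(p_y, p_x) ≈ -167.89°.

≈ 53°S, 168°W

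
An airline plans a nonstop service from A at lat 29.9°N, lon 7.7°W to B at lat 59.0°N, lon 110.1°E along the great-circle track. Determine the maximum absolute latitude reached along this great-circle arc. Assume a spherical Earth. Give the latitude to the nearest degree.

≈ 66°N

The great circle lies in the plane with unit normal n̂ = (p₁ × p₂)/|p₁ × p₂|.
Here n̂_z ≈ +0.405; the vertex latitude is φ_max = arccos|n̂_z| ≈ 66.1°.
Check via Clairaut: cos φ_max = |cos φ₁| · sin C = cos(29.9°)·sin(27.8°) ≈ 0.405, again giving ≈ 66.1°.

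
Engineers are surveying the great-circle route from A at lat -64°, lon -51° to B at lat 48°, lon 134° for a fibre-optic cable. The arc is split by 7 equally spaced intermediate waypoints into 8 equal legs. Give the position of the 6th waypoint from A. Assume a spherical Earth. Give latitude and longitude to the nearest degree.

Write both endpoints as unit vectors p₁, p₂ with components (cos φ cos λ, cos φ sin λ, sin φ).
The central angle between the endpoints is δ = arccos(p₁·p₂) ≈ 2.858 rad (163.8°).
Interpolate at f = 6/8 with slerp weights a = sin((1−f)δ)/sin δ ≈ 2.345, b = sin(fδ)/sin δ ≈ 3.006.
p = a·p₁ + b·p₂ ≈ (-0.751, 0.648, 0.127); φ = arcsin(p_z) ≈ 7.30°, λ = atan2(p_y, p_x) ≈ 139.18°.

≈ lat 7°, lon 139°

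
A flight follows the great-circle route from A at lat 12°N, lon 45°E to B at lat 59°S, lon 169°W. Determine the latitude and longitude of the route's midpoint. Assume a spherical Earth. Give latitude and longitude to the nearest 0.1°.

≈ lat 46.2°S, lon 72.6°E

Convert each endpoint to a unit vector on the sphere (x = cos φ cos λ, y = cos φ sin λ, z = sin φ).
The central angle between the endpoints is δ = arccos(p₁·p₂) ≈ 2.209 rad (126.6°).
Interpolate at f = 1/2 with slerp weights a = sin((1−f)δ)/sin δ ≈ 1.112, b = sin(fδ)/sin δ ≈ 1.112.
p = a·p₁ + b·p₂ ≈ (0.207, 0.660, -0.722); φ = arcsin(p_z) ≈ -46.23°, λ = atan2(p_y, p_x) ≈ 72.59°.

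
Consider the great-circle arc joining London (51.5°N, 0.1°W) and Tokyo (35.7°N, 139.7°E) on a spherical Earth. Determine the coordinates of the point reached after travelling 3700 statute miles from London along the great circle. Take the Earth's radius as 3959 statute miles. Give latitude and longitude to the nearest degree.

Write both endpoints as unit vectors p₁, p₂ with components (cos φ cos λ, cos φ sin λ, sin φ).
The central angle between the endpoints is δ = arccos(p₁·p₂) ≈ 1.500 rad (86.0°). The total great-circle distance is δ·R ≈ 1.500 × 3959 ≈ 5939 mi, so the target fraction is f = 3700/5939 ≈ 0.623.
Interpolate at f ≈ 0.623 with slerp weights a = sin((1−f)δ)/sin δ ≈ 0.537, b = sin(fδ)/sin δ ≈ 0.806.
p = a·p₁ + b·p₂ ≈ (-0.165, 0.423, 0.891); φ = arcsin(p_z) ≈ 63.00°, λ = atan2(p_y, p_x) ≈ 111.31°.

≈ 63°N, 111°E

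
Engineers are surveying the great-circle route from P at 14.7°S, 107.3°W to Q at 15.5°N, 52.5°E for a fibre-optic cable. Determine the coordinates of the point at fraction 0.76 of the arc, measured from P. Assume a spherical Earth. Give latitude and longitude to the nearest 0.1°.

≈ 11.9°N, 13.0°E

The haversine formula gives a central angle δ ≈ 2.801 rad (160.5°) between the endpoints.
Interpolate at f = 0.76 with slerp weights a = sin((1−f)δ)/sin δ ≈ 1.865, b = sin(fδ)/sin δ ≈ 2.540.
p = a·p₁ + b·p₂ ≈ (0.954, 0.220, 0.206); φ = arcsin(p_z) ≈ 11.87°, λ = atan2(p_y, p_x) ≈ 12.98°.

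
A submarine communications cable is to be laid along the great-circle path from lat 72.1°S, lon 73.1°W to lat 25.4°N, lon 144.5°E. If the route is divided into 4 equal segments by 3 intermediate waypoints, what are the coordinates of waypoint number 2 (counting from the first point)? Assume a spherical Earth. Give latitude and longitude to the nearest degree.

≈ lat 37°S, lon 160°E

Convert each endpoint to a unit vector on the sphere (x = cos φ cos λ, y = cos φ sin λ, z = sin φ).
The central angle between the endpoints is δ = arccos(p₁·p₂) ≈ 2.250 rad (128.9°).
Interpolate at f = 2/4 with slerp weights a = sin((1−f)δ)/sin δ ≈ 1.160, b = sin(fδ)/sin δ ≈ 1.160.
p = a·p₁ + b·p₂ ≈ (-0.749, 0.267, -0.606); φ = arcsin(p_z) ≈ -37.31°, λ = atan2(p_y, p_x) ≈ 160.37°.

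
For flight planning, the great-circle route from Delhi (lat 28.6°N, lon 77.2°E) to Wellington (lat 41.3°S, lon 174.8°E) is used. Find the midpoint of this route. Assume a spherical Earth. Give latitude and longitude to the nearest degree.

≈ lat 10°S, lon 121°E

Convert each endpoint to a unit vector on the sphere (x = cos φ cos λ, y = cos φ sin λ, z = sin φ).
The central angle between the endpoints is δ = arccos(p₁·p₂) ≈ 1.986 rad (113.8°).
Interpolate at f = 1/2 with slerp weights a = sin((1−f)δ)/sin δ ≈ 0.915, b = sin(fδ)/sin δ ≈ 0.915.
p = a·p₁ + b·p₂ ≈ (-0.507, 0.846, -0.166); φ = arcsin(p_z) ≈ -9.55°, λ = atan2(p_y, p_x) ≈ 120.92°.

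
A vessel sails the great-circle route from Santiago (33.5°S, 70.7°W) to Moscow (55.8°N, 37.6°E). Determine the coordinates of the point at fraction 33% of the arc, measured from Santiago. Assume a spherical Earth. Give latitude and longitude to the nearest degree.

Convert each endpoint to a unit vector on the sphere (x = cos φ cos λ, y = cos φ sin λ, z = sin φ).
The central angle between the endpoints is δ = arccos(p₁·p₂) ≈ 2.219 rad (127.1°).
Interpolate at f = 0.33 with slerp weights a = sin((1−f)δ)/sin δ ≈ 1.250, b = sin(fδ)/sin δ ≈ 0.839.
p = a·p₁ + b·p₂ ≈ (0.718, -0.696, 0.004); φ = arcsin(p_z) ≈ 0.21°, λ = atan2(p_y, p_x) ≈ -44.12°.

≈ (0°N, 44°W)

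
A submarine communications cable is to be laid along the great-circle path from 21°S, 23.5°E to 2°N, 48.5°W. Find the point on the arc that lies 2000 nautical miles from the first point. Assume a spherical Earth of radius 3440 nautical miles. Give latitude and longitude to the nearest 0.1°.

≈ 12.9°S, 10.4°W

Convert each endpoint to a unit vector on the sphere (x = cos φ cos λ, y = cos φ sin λ, z = sin φ).
The central angle between the endpoints is δ = arccos(p₁·p₂) ≈ 1.291 rad (74.0°). The total great-circle distance is δ·R ≈ 1.291 × 3440 ≈ 4442 nmi, so the target fraction is f = 2000/4442 ≈ 0.450.
Interpolate at f ≈ 0.450 with slerp weights a = sin((1−f)δ)/sin δ ≈ 0.678, b = sin(fδ)/sin δ ≈ 0.571.
p = a·p₁ + b·p₂ ≈ (0.959, -0.175, -0.223); φ = arcsin(p_z) ≈ -12.89°, λ = atan2(p_y, p_x) ≈ -10.36°.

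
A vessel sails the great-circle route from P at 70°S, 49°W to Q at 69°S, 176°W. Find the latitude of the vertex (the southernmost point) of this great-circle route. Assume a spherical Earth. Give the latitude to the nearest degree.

≈ 81°S

The great circle lies in the plane with unit normal n̂ = (p₁ × p₂)/|p₁ × p₂|.
Here n̂_z ≈ -0.164; the vertex latitude is φ_max = arccos|n̂_z| ≈ 80.5°.
Check via Clairaut: cos φ_max = |cos φ₁| · sin C = cos(70.0°)·sin(151.3°) ≈ 0.164, again giving ≈ 80.5°.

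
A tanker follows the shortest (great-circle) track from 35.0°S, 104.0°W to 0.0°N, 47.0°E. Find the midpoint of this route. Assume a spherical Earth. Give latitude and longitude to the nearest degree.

From cos δ = sin φ₁ sin φ₂ + cos φ₁ cos φ₂ cos Δλ, the central angle is δ ≈ 2.369 rad (135.8°).
Interpolate at f = 1/2 with slerp weights a = sin((1−f)δ)/sin δ ≈ 1.328, b = sin(fδ)/sin δ ≈ 1.328.
p = a·p₁ + b·p₂ ≈ (0.642, -0.084, -0.762); φ = arcsin(p_z) ≈ -49.61°, λ = atan2(p_y, p_x) ≈ -7.47°.

≈ 50°S, 7°W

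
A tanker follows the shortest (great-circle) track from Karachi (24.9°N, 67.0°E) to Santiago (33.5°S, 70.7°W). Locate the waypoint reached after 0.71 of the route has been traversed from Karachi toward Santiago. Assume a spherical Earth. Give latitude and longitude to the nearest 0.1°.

The haversine formula gives a central angle δ ≈ 2.485 rad (142.4°) between the endpoints.
Interpolate at f = 0.71 with slerp weights a = sin((1−f)δ)/sin δ ≈ 1.080, b = sin(fδ)/sin δ ≈ 1.607.
p = a·p₁ + b·p₂ ≈ (0.826, -0.363, -0.432); φ = arcsin(p_z) ≈ -25.60°, λ = atan2(p_y, p_x) ≈ -23.71°.

≈ (25.6°S, 23.7°W)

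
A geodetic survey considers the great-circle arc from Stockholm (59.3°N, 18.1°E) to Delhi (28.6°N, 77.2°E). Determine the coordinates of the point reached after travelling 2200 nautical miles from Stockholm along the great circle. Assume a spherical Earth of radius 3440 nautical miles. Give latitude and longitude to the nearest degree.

≈ 39°N, 67°E

Convert each endpoint to a unit vector on the sphere (x = cos φ cos λ, y = cos φ sin λ, z = sin φ).
The central angle between the endpoints is δ = arccos(p₁·p₂) ≈ 0.874 rad (50.1°). The total great-circle distance is δ·R ≈ 0.874 × 3440 ≈ 3006 nmi, so the target fraction is f = 2200/3006 ≈ 0.732.
Interpolate at f ≈ 0.732 with slerp weights a = sin((1−f)δ)/sin δ ≈ 0.303, b = sin(fδ)/sin δ ≈ 0.778.
p = a·p₁ + b·p₂ ≈ (0.298, 0.714, 0.633); φ = arcsin(p_z) ≈ 39.27°, λ = atan2(p_y, p_x) ≈ 67.33°.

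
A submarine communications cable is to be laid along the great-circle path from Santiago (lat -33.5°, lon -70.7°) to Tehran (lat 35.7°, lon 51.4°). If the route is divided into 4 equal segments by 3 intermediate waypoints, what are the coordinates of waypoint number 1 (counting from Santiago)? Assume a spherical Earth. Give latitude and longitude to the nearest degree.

≈ lat -18°, lon -38°

Convert each endpoint to a unit vector on the sphere (x = cos φ cos λ, y = cos φ sin λ, z = sin φ).
The central angle between the endpoints is δ = arccos(p₁·p₂) ≈ 2.321 rad (133.0°).
Interpolate at f = 1/4 with slerp weights a = sin((1−f)δ)/sin δ ≈ 1.347, b = sin(fδ)/sin δ ≈ 0.750.
p = a·p₁ + b·p₂ ≈ (0.751, -0.585, -0.306); φ = arcsin(p_z) ≈ -17.84°, λ = atan2(p_y, p_x) ≈ -37.90°.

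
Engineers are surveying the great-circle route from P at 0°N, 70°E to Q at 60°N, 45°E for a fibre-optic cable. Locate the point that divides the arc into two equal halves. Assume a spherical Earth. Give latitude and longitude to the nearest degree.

≈ 31°N, 62°E

The haversine formula gives a central angle δ ≈ 1.100 rad (63.1°) between the endpoints.
Interpolate at f = 1/2 with slerp weights a = sin((1−f)δ)/sin δ ≈ 0.587, b = sin(fδ)/sin δ ≈ 0.587.
p = a·p₁ + b·p₂ ≈ (0.408, 0.759, 0.508); φ = arcsin(p_z) ≈ 30.53°, λ = atan2(p_y, p_x) ≈ 61.73°.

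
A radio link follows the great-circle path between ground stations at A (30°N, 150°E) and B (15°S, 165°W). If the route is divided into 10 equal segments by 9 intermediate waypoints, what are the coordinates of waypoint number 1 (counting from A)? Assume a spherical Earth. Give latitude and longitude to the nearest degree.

Convert each endpoint to a unit vector on the sphere (x = cos φ cos λ, y = cos φ sin λ, z = sin φ).
The central angle between the endpoints is δ = arccos(p₁·p₂) ≈ 1.090 rad (62.5°).
Interpolate at f = 1/10 with slerp weights a = sin((1−f)δ)/sin δ ≈ 0.937, b = sin(fδ)/sin δ ≈ 0.123.
p = a·p₁ + b·p₂ ≈ (-0.818, 0.375, 0.437); φ = arcsin(p_z) ≈ 25.91°, λ = atan2(p_y, p_x) ≈ 155.35°.

≈ (26°N, 155°E)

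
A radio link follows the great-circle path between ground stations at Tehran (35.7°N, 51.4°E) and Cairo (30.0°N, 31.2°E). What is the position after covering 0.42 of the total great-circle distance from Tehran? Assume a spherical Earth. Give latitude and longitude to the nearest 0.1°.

≈ (33.7°N, 42.6°E)

Convert each endpoint to a unit vector on the sphere (x = cos φ cos λ, y = cos φ sin λ, z = sin φ).
The central angle between the endpoints is δ = arccos(p₁·p₂) ≈ 0.312 rad (17.9°).
Interpolate at f = 0.42 with slerp weights a = sin((1−f)δ)/sin δ ≈ 0.586, b = sin(fδ)/sin δ ≈ 0.426.
p = a·p₁ + b·p₂ ≈ (0.612, 0.563, 0.555); φ = arcsin(p_z) ≈ 33.71°, λ = atan2(p_y, p_x) ≈ 42.60°.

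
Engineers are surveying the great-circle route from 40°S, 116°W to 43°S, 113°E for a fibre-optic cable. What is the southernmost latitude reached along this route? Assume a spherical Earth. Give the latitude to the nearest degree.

≈ 65°S

The great circle lies in the plane with unit normal n̂ = (p₁ × p₂)/|p₁ × p₂|.
Here n̂_z ≈ -0.424; the vertex latitude is φ_max = arccos|n̂_z| ≈ 64.9°.
Check via Clairaut: cos φ_max = |cos φ₁| · sin C = cos(40.0°)·sin(146.4°) ≈ 0.424, again giving ≈ 64.9°.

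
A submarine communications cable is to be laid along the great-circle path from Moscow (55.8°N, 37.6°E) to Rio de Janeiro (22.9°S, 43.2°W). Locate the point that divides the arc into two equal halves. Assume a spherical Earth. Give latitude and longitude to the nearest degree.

≈ 21°N, 14°W

The haversine formula gives a central angle δ ≈ 1.812 rad (103.8°) between the endpoints.
Interpolate at f = 1/2 with slerp weights a = sin((1−f)δ)/sin δ ≈ 0.811, b = sin(fδ)/sin δ ≈ 0.811.
p = a·p₁ + b·p₂ ≈ (0.905, -0.233, 0.355); φ = arcsin(p_z) ≈ 20.79°, λ = atan2(p_y, p_x) ≈ -14.44°.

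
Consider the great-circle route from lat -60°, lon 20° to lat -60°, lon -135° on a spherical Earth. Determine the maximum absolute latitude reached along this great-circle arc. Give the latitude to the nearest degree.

≈ -83°

The great circle lies in the plane with unit normal n̂ = (p₁ × p₂)/|p₁ × p₂|.
Here n̂_z ≈ -0.124; the vertex latitude is φ_max = arccos|n̂_z| ≈ 82.9°.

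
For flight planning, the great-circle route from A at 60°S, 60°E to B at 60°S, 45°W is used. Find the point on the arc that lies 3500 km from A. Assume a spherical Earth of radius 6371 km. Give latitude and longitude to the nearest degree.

Write both endpoints as unit vectors p₁, p₂ with components (cos φ cos λ, cos φ sin λ, sin φ).
The central angle between the endpoints is δ = arccos(p₁·p₂) ≈ 0.816 rad (46.7°). The total great-circle distance is δ·R ≈ 0.816 × 6371 ≈ 5197 km, so the target fraction is f = 3500/5197 ≈ 0.673.
Interpolate at f ≈ 0.673 with slerp weights a = sin((1−f)δ)/sin δ ≈ 0.362, b = sin(fδ)/sin δ ≈ 0.717.
p = a·p₁ + b·p₂ ≈ (0.344, -0.097, -0.934); φ = arcsin(p_z) ≈ -69.07°, λ = atan2(p_y, p_x) ≈ -15.74°.

≈ 69°S, 16°W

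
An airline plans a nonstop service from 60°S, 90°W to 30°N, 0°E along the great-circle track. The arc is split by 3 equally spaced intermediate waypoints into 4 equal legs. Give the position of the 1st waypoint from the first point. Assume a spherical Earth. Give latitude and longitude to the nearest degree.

≈ 44°S, 50°W

Write both endpoints as unit vectors p₁, p₂ with components (cos φ cos λ, cos φ sin λ, sin φ).
The central angle between the endpoints is δ = arccos(p₁·p₂) ≈ 2.019 rad (115.7°).
Interpolate at f = 1/4 with slerp weights a = sin((1−f)δ)/sin δ ≈ 1.108, b = sin(fδ)/sin δ ≈ 0.536.
p = a·p₁ + b·p₂ ≈ (0.465, -0.554, -0.691); φ = arcsin(p_z) ≈ -43.71°, λ = atan2(p_y, p_x) ≈ -50.01°.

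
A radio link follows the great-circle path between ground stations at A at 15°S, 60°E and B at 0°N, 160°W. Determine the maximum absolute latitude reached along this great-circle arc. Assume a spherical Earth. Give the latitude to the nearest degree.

The great circle lies in the plane with unit normal n̂ = (p₁ × p₂)/|p₁ × p₂|.
Here n̂_z ≈ +0.923; the vertex latitude is φ_max = arccos|n̂_z| ≈ 22.6°.
Check via Clairaut: cos φ_max = |cos φ₁| · sin C = cos(15.0°)·sin(107.1°) ≈ 0.923, again giving ≈ 22.6°.

≈ 23°S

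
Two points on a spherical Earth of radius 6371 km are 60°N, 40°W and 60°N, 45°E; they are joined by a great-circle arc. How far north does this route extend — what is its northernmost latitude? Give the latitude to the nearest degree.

The great circle lies in the plane with unit normal n̂ = (p₁ × p₂)/|p₁ × p₂|.
Here n̂_z ≈ +0.392; the vertex latitude is φ_max = arccos|n̂_z| ≈ 66.9°.
Check via Clairaut: cos φ_max = |cos φ₁| · sin C = cos(60.0°)·sin(51.6°) ≈ 0.392, again giving ≈ 66.9°.

≈ 67°N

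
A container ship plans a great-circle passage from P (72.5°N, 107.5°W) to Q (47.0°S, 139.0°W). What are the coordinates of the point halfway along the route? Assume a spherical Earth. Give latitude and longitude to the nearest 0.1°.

≈ (13.2°N, 129.5°W)

The haversine formula gives a central angle δ ≈ 2.121 rad (121.5°) between the endpoints.
Interpolate at f = 1/2 with slerp weights a = sin((1−f)δ)/sin δ ≈ 1.023, b = sin(fδ)/sin δ ≈ 1.023.
p = a·p₁ + b·p₂ ≈ (-0.619, -0.751, 0.228); φ = arcsin(p_z) ≈ 13.15°, λ = atan2(p_y, p_x) ≈ -129.49°.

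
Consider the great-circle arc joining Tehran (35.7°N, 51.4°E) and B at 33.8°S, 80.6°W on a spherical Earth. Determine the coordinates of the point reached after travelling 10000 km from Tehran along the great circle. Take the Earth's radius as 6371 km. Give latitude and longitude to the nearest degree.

≈ 9°S, 32°W

Convert each endpoint to a unit vector on the sphere (x = cos φ cos λ, y = cos φ sin λ, z = sin φ).
The central angle between the endpoints is δ = arccos(p₁·p₂) ≈ 2.459 rad (140.9°). The total great-circle distance is δ·R ≈ 2.459 × 6371 ≈ 15669 km, so the target fraction is f = 10000/15669 ≈ 0.638.
Interpolate at f ≈ 0.638 with slerp weights a = sin((1−f)δ)/sin δ ≈ 1.232, b = sin(fδ)/sin δ ≈ 1.586.
p = a·p₁ + b·p₂ ≈ (0.840, -0.518, -0.163); φ = arcsin(p_z) ≈ -9.40°, λ = atan2(p_y, p_x) ≈ -31.69°.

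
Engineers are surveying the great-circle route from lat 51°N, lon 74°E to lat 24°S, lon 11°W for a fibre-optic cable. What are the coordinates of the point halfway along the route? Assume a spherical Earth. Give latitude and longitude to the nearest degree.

≈ lat 18°N, lon 22°E

Write both endpoints as unit vectors p₁, p₂ with components (cos φ cos λ, cos φ sin λ, sin φ).
The central angle between the endpoints is δ = arccos(p₁·p₂) ≈ 1.840 rad (105.4°).
Interpolate at f = 1/2 with slerp weights a = sin((1−f)δ)/sin δ ≈ 0.825, b = sin(fδ)/sin δ ≈ 0.825.
p = a·p₁ + b·p₂ ≈ (0.883, 0.355, 0.306); φ = arcsin(p_z) ≈ 17.80°, λ = atan2(p_y, p_x) ≈ 21.92°.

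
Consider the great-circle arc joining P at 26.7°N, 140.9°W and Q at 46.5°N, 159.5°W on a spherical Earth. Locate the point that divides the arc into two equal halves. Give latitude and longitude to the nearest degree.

≈ 37°N, 149°W

From cos δ = sin φ₁ sin φ₂ + cos φ₁ cos φ₂ cos Δλ, the central angle is δ ≈ 0.430 rad (24.7°).
Interpolate at f = 1/2 with slerp weights a = sin((1−f)δ)/sin δ ≈ 0.512, b = sin(fδ)/sin δ ≈ 0.512.
p = a·p₁ + b·p₂ ≈ (-0.685, -0.412, 0.601); φ = arcsin(p_z) ≈ 36.96°, λ = atan2(p_y, p_x) ≈ -148.98°.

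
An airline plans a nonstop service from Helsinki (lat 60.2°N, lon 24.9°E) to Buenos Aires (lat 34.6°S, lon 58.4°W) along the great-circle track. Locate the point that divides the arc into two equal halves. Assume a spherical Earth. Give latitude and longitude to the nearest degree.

From cos δ = sin φ₁ sin φ₂ + cos φ₁ cos φ₂ cos Δλ, the central angle is δ ≈ 2.032 rad (116.4°).
Interpolate at f = 1/2 with slerp weights a = sin((1−f)δ)/sin δ ≈ 0.949, b = sin(fδ)/sin δ ≈ 0.949.
p = a·p₁ + b·p₂ ≈ (0.837, -0.467, 0.285); φ = arcsin(p_z) ≈ 16.54°, λ = atan2(p_y, p_x) ≈ -29.14°.

≈ lat 17°N, lon 29°W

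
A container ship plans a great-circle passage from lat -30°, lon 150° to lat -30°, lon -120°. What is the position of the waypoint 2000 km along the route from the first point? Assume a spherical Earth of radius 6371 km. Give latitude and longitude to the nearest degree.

≈ lat -37°, lon 170°

From cos δ = sin φ₁ sin φ₂ + cos φ₁ cos φ₂ cos Δλ, the central angle is δ ≈ 1.318 rad (75.5°). The total great-circle distance is δ·R ≈ 1.318 × 6371 ≈ 8398 km, so the target fraction is f = 2000/8398 ≈ 0.238.
Interpolate at f ≈ 0.238 with slerp weights a = sin((1−f)δ)/sin δ ≈ 0.871, b = sin(fδ)/sin δ ≈ 0.319.
p = a·p₁ + b·p₂ ≈ (-0.792, 0.138, -0.595); φ = arcsin(p_z) ≈ -36.52°, λ = atan2(p_y, p_x) ≈ 170.10°.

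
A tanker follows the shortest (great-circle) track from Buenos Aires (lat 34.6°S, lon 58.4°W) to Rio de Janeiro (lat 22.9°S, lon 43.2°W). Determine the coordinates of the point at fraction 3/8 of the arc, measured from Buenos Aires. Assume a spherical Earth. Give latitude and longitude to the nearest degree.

Convert each endpoint to a unit vector on the sphere (x = cos φ cos λ, y = cos φ sin λ, z = sin φ).
The central angle between the endpoints is δ = arccos(p₁·p₂) ≈ 0.309 rad (17.7°).
Interpolate at f = 3/8 with slerp weights a = sin((1−f)δ)/sin δ ≈ 0.631, b = sin(fδ)/sin δ ≈ 0.380.
p = a·p₁ + b·p₂ ≈ (0.527, -0.682, -0.506); φ = arcsin(p_z) ≈ -30.42°, λ = atan2(p_y, p_x) ≈ -52.29°.

≈ lat 30°S, lon 52°W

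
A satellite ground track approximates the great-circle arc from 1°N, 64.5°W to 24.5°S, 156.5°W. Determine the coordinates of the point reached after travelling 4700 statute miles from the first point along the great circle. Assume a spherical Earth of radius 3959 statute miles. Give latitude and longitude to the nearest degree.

Write both endpoints as unit vectors p₁, p₂ with components (cos φ cos λ, cos φ sin λ, sin φ).
The central angle between the endpoints is δ = arccos(p₁·p₂) ≈ 1.610 rad (92.2°). The total great-circle distance is δ·R ≈ 1.610 × 3959 ≈ 6373 mi, so the target fraction is f = 4700/6373 ≈ 0.737.
Interpolate at f ≈ 0.737 with slerp weights a = sin((1−f)δ)/sin δ ≈ 0.410, b = sin(fδ)/sin δ ≈ 0.928.
p = a·p₁ + b·p₂ ≈ (-0.598, -0.707, -0.378); φ = arcsin(p_z) ≈ -22.19°, λ = atan2(p_y, p_x) ≈ -130.21°.

≈ 22°S, 130°W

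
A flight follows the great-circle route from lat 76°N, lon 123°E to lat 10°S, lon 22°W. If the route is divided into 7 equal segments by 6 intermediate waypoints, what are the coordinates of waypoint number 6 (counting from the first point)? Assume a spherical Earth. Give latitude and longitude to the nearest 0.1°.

Write both endpoints as unit vectors p₁, p₂ with components (cos φ cos λ, cos φ sin λ, sin φ).
The central angle between the endpoints is δ = arccos(p₁·p₂) ≈ 1.943 rad (111.3°).
Interpolate at f = 6/7 with slerp weights a = sin((1−f)δ)/sin δ ≈ 0.294, b = sin(fδ)/sin δ ≈ 1.069.
p = a·p₁ + b·p₂ ≈ (0.937, -0.335, 0.100); φ = arcsin(p_z) ≈ 5.73°, λ = atan2(p_y, p_x) ≈ -19.65°.

≈ lat 5.7°N, lon 19.6°W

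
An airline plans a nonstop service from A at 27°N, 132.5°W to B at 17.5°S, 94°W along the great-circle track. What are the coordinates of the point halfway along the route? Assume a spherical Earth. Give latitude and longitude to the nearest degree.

Write both endpoints as unit vectors p₁, p₂ with components (cos φ cos λ, cos φ sin λ, sin φ).
The central angle between the endpoints is δ = arccos(p₁·p₂) ≈ 1.014 rad (58.1°).
Interpolate at f = 1/2 with slerp weights a = sin((1−f)δ)/sin δ ≈ 0.572, b = sin(fδ)/sin δ ≈ 0.572.
p = a·p₁ + b·p₂ ≈ (-0.382, -0.920, 0.088); φ = arcsin(p_z) ≈ 5.03°, λ = atan2(p_y, p_x) ≈ -112.57°.

≈ 5°N, 113°W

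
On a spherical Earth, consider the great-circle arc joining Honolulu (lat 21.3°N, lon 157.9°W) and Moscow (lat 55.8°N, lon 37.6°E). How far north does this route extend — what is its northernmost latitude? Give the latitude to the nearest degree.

≈ 82°N

The great circle lies in the plane with unit normal n̂ = (p₁ × p₂)/|p₁ × p₂|.
Here n̂_z ≈ -0.143; the vertex latitude is φ_max = arccos|n̂_z| ≈ 81.8°.
Check via Clairaut: cos φ_max = |cos φ₁| · sin C = cos(21.3°)·sin(8.8°) ≈ 0.143, again giving ≈ 81.8°.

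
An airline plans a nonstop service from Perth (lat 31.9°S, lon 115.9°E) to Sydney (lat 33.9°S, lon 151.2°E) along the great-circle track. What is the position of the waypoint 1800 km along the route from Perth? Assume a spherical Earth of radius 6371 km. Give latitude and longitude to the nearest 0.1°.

≈ lat 34.3°S, lon 135.0°E

Write both endpoints as unit vectors p₁, p₂ with components (cos φ cos λ, cos φ sin λ, sin φ).
The central angle between the endpoints is δ = arccos(p₁·p₂) ≈ 0.516 rad (29.6°). The total great-circle distance is δ·R ≈ 0.516 × 6371 ≈ 3287 km, so the target fraction is f = 1800/3287 ≈ 0.548.
Interpolate at f ≈ 0.548 with slerp weights a = sin((1−f)δ)/sin δ ≈ 0.469, b = sin(fδ)/sin δ ≈ 0.565.
p = a·p₁ + b·p₂ ≈ (-0.585, 0.584, -0.563); φ = arcsin(p_z) ≈ -34.26°, λ = atan2(p_y, p_x) ≈ 135.04°.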